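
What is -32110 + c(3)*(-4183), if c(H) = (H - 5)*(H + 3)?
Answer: 18086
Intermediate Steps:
c(H) = (-5 + H)*(3 + H)
-32110 + c(3)*(-4183) = -32110 + (-15 + 3**2 - 2*3)*(-4183) = -32110 + (-15 + 9 - 6)*(-4183) = -32110 - 12*(-4183) = -32110 + 50196 = 18086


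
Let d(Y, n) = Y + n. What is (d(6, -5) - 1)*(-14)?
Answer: 0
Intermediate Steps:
(d(6, -5) - 1)*(-14) = ((6 - 5) - 1)*(-14) = (1 - 1)*(-14) = 0*(-14) = 0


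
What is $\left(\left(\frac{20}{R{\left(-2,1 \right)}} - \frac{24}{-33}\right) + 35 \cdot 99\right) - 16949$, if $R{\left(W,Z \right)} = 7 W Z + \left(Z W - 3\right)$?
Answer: $- \frac{2818224}{209} \approx -13484.0$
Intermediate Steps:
$R{\left(W,Z \right)} = -3 + 8 W Z$ ($R{\left(W,Z \right)} = 7 W Z + \left(W Z - 3\right) = 7 W Z + \left(-3 + W Z\right) = -3 + 8 W Z$)
$\left(\left(\frac{20}{R{\left(-2,1 \right)}} - \frac{24}{-33}\right) + 35 \cdot 99\right) - 16949 = \left(\left(\frac{20}{-3 + 8 \left(-2\right) 1} - \frac{24}{-33}\right) + 35 \cdot 99\right) - 16949 = \left(\left(\frac{20}{-3 - 16} - - \frac{8}{11}\right) + 3465\right) - 16949 = \left(\left(\frac{20}{-19} + \frac{8}{11}\right) + 3465\right) - 16949 = \left(\left(20 \left(- \frac{1}{19}\right) + \frac{8}{11}\right) + 3465\right) - 16949 = \left(\left(- \frac{20}{19} + \frac{8}{11}\right) + 3465\right) - 16949 = \left(- \frac{68}{209} + 3465\right) - 16949 = \frac{724117}{209} - 16949 = - \frac{2818224}{209}$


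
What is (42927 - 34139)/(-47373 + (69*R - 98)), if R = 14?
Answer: -8788/46505 ≈ -0.18897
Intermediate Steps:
(42927 - 34139)/(-47373 + (69*R - 98)) = (42927 - 34139)/(-47373 + (69*14 - 98)) = 8788/(-47373 + (966 - 98)) = 8788/(-47373 + 868) = 8788/(-46505) = 8788*(-1/46505) = -8788/46505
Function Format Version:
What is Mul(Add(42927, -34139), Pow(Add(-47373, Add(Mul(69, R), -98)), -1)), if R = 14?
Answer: Rational(-8788, 46505) ≈ -0.18897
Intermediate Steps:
Mul(Add(42927, -34139), Pow(Add(-47373, Add(Mul(69, R), -98)), -1)) = Mul(Add(42927, -34139), Pow(Add(-47373, Add(Mul(69, 14), -98)), -1)) = Mul(8788, Pow(Add(-47373, Add(966, -98)), -1)) = Mul(8788, Pow(Add(-47373, 868), -1)) = Mul(8788, Pow(-46505, -1)) = Mul(8788, Rational(-1, 46505)) = Rational(-8788, 46505)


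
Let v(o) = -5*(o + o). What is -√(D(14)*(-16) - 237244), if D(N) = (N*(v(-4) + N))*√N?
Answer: -2*I*√(59311 + 3024*√14) ≈ -531.51*I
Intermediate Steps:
v(o) = -10*o
D(N) = N^(3/2)*(40 + N) (D(N) = (N*(-10*(-4) + N))*√N = (N*(40 + N))*√N = N^(3/2)*(40 + N))
-√(D(14)*(-16) - 237244) = -√((14^(3/2)*(40 + 14))*(-16) - 237244) = -√(((14*√14)*54)*(-16) - 237244) = -√((756*√14)*(-16) - 237244) = -√(-12096*√14 - 237244) = -√(-237244 - 12096*√14)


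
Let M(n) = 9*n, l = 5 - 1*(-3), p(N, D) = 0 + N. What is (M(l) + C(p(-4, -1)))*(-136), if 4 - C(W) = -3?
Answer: -10744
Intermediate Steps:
p(N, D) = N
l = 8 (l = 5 + 3 = 8)
C(W) = 7 (C(W) = 4 - 1*(-3) = 4 + 3 = 7)
(M(l) + C(p(-4, -1)))*(-136) = (9*8 + 7)*(-136) = (72 + 7)*(-136) = 79*(-136) = -10744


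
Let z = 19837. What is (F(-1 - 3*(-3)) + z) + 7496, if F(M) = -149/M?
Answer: 218515/8 ≈ 27314.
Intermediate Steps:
(F(-1 - 3*(-3)) + z) + 7496 = (-149/(-1 - 3*(-3)) + 19837) + 7496 = (-149/(-1 + 9) + 19837) + 7496 = (-149/8 + 19837) + 7496 = 158547/8 + 7496 = 218515/8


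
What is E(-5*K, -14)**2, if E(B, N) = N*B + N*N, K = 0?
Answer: 38416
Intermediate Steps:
E(B, N) = N**2 + B*N (E(B, N) = B*N + N**2 = N**2 + B*N)
E(-5*K, -14)**2 = (-14*(-5*0 - 14))**2 = (-14*(0 - 14))**2 = (-14*(-14))**2 = 196**2 = 38416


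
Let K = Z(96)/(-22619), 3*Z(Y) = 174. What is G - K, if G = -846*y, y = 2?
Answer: -38271290/22619 ≈ -1692.0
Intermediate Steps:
Z(Y) = 58 (Z(Y) = (1/3)*174 = 58)
K = -58/22619 (K = 58/(-22619) = 58*(-1/22619) = -58/22619 ≈ -0.0025642)
G = -1692 (G = -846*2 = -1692)
G - K = -1692 - 1*(-58/22619) = -1692 + 58/22619 = -38271290/22619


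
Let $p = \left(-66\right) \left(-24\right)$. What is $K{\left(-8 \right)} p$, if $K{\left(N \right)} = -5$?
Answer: $-7920$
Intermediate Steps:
$p = 1584$
$K{\left(-8 \right)} p = \left(-5\right) 1584 = -7920$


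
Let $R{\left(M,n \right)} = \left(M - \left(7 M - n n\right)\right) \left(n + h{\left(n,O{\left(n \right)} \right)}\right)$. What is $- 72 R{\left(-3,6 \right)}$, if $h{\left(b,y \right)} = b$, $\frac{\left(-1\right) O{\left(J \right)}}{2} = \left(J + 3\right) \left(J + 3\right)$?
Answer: $-46656$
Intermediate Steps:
$O{\left(J \right)} = - 2 \left(3 + J\right)^{2}$ ($O{\left(J \right)} = - 2 \left(J + 3\right) \left(J + 3\right) = - 2 \left(3 + J\right) \left(3 + J\right) = - 2 \left(3 + J\right)^{2}$)
$R{\left(M,n \right)} = 2 n \left(n^{2} - 6 M\right)$ ($R{\left(M,n \right)} = \left(M - \left(7 M - n n\right)\right) \left(n + n\right) = \left(M - \left(- n^{2} + 7 M\right)\right) 2 n = \left(n^{2} - 6 M\right) 2 n = 2 n \left(n^{2} - 6 M\right)$)
$- 72 R{\left(-3,6 \right)} = - 72 \cdot 2 \cdot 6 \left(6^{2} - -18\right) = - 72 \cdot 2 \cdot 6 \left(36 + 18\right) = - 72 \cdot 2 \cdot 6 \cdot 54 = \left(-72\right) 648 = -46656$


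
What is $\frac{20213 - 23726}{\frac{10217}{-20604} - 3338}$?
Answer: $\frac{4257756}{4046257} \approx 1.0523$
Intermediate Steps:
$\frac{20213 - 23726}{\frac{10217}{-20604} - 3338} = - \frac{3513}{10217 \left(- \frac{1}{20604}\right) - 3338} = - \frac{3513}{- \frac{601}{1212} - 3338} = - \frac{3513}{- \frac{4046257}{1212}} = \left(-3513\right) \left(- \frac{1212}{4046257}\right) = \frac{4257756}{4046257}$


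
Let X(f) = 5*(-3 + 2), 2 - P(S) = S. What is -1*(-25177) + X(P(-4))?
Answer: 25172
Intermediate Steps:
P(S) = 2 - S
X(f) = -5 (X(f) = 5*(-1) = -5)
-1*(-25177) + X(P(-4)) = -1*(-25177) - 5 = 25177 - 5 = 25172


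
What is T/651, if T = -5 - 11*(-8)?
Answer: 83/651 ≈ 0.12750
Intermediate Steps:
T = 83 (T = -5 + 88 = 83)
T/651 = 83/651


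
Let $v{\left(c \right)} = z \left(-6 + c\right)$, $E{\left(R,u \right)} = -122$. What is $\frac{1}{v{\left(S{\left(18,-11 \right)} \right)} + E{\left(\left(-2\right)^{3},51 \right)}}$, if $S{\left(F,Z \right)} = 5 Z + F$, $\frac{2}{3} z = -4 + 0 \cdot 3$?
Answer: $\frac{1}{136} \approx 0.0073529$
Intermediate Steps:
$z = -6$ ($z = \frac{3 \left(-4 + 0 \cdot 3\right)}{2} = \frac{3 \left(-4 + 0\right)}{2} = \frac{3}{2} \left(-4\right) = -6$)
$S{\left(F,Z \right)} = F + 5 Z$
$v{\left(c \right)} = 36 - 6 c$ ($v{\left(c \right)} = - 6 \left(-6 + c\right) = 36 - 6 c$)
$\frac{1}{v{\left(S{\left(18,-11 \right)} \right)} + E{\left(\left(-2\right)^{3},51 \right)}} = \frac{1}{\left(36 - 6 \left(18 + 5 \left(-11\right)\right)\right) - 122} = \frac{1}{\left(36 - 6 \left(18 - 55\right)\right) - 122} = \frac{1}{\left(36 - -222\right) - 122} = \frac{1}{\left(36 + 222\right) - 122} = \frac{1}{258 - 122} = \frac{1}{136}$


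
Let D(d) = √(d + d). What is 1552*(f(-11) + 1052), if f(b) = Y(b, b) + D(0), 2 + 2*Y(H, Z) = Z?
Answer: 1622616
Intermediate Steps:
Y(H, Z) = -1 + Z/2
D(d) = √2*√d (D(d) = √(2*d) = √2*√d)
f(b) = -1 + b/2 (f(b) = (-1 + b/2) + √2*√0 = (-1 + b/2) + √2*0 = (-1 + b/2) + 0 = -1 + b/2)
1552*(f(-11) + 1052) = 1552*((-1 + (½)*(-11)) + 1052) = 1552*((-1 - 11/2) + 1052) = 1552*(-13/2 + 1052) = 1552*(2091/2) = 1622616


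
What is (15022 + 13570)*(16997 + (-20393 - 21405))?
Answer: -709110192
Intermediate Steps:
(15022 + 13570)*(16997 + (-20393 - 21405)) = 28592*(16997 - 41798) = 28592*(-24801) = -709110192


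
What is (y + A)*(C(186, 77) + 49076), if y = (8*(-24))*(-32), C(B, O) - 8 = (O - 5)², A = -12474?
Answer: -343516440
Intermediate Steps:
C(B, O) = 8 + (-5 + O)² (C(B, O) = 8 + (O - 5)² = 8 + (-5 + O)²)
y = 6144 (y = -192*(-32) = 6144)
(y + A)*(C(186, 77) + 49076) = (6144 - 12474)*((8 + (-5 + 77)²) + 49076) = -6330*((8 + 72²) + 49076) = -6330*((8 + 5184) + 49076) = -6330*(5192 + 49076) = -6330*54268 = -343516440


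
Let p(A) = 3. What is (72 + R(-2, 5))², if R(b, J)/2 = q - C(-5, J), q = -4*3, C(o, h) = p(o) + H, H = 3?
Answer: 1296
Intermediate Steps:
C(o, h) = 6 (C(o, h) = 3 + 3 = 6)
q = -12
R(b, J) = -36 (R(b, J) = 2*(-12 - 1*6) = 2*(-12 - 6) = 2*(-18) = -36)
(72 + R(-2, 5))² = (72 - 36)² = 36² = 1296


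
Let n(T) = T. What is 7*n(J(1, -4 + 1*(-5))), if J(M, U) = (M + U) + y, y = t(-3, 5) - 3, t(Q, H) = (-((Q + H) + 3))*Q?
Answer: 28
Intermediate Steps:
t(Q, H) = Q*(-3 - H - Q) (t(Q, H) = (-((H + Q) + 3))*Q = (-(3 + H + Q))*Q = (-3 - H - Q)*Q = Q*(-3 - H - Q))
y = 12 (y = -1*(-3)*(3 + 5 - 3) - 3 = -1*(-3)*5 - 3 = 15 - 3 = 12)
J(M, U) = 12 + M + U (J(M, U) = (M + U) + 12 = 12 + M + U)
7*n(J(1, -4 + 1*(-5))) = 7*(12 + 1 + (-4 + 1*(-5))) = 7*(12 + 1 + (-4 - 5)) = 7*(12 + 1 - 9) = 7*4 = 28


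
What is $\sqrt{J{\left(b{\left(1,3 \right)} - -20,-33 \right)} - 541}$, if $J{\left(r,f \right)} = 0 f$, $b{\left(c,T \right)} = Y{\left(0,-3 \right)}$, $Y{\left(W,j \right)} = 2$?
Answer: $i \sqrt{541} \approx 23.259 i$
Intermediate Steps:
$b{\left(c,T \right)} = 2$
$J{\left(r,f \right)} = 0$
$\sqrt{J{\left(b{\left(1,3 \right)} - -20,-33 \right)} - 541} = \sqrt{0 - 541} = \sqrt{-541} = i \sqrt{541}$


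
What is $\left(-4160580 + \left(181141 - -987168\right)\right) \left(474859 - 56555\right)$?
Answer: $-1251678928384$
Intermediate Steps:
$\left(-4160580 + \left(181141 - -987168\right)\right) \left(474859 - 56555\right) = \left(-4160580 + \left(181141 + 987168\right)\right) 418304 = \left(-4160580 + 1168309\right) 418304 = \left(-2992271\right) 418304 = -1251678928384$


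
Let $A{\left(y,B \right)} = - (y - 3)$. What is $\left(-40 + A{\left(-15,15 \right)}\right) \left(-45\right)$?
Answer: $990$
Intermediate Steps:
$A{\left(y,B \right)} = 3 - y$ ($A{\left(y,B \right)} = - (-3 + y) = 3 - y$)
$\left(-40 + A{\left(-15,15 \right)}\right) \left(-45\right) = \left(-40 + \left(3 - -15\right)\right) \left(-45\right) = \left(-40 + \left(3 + 15\right)\right) \left(-45\right) = \left(-40 + 18\right) \left(-45\right) = \left(-22\right) \left(-45\right) = 990$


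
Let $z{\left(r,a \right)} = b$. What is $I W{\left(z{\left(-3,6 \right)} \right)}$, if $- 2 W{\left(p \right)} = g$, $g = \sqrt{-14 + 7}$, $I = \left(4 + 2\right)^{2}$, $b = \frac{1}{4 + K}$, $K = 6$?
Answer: $- 18 i \sqrt{7} \approx - 47.624 i$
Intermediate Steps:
$b = \frac{1}{10}$ ($b = \frac{1}{4 + 6} = \frac{1}{10} \approx 0.1$)
$I = 36$ ($I = 6^{2} = 36$)
$z{\left(r,a \right)} = \frac{1}{10}$
$g = i \sqrt{7}$ ($g = \sqrt{-7} = i \sqrt{7} \approx 2.6458 i$)
$W{\left(p \right)} = - \frac{i \sqrt{7}}{2}$
$I W{\left(z{\left(-3,6 \right)} \right)} = 36 \left(- \frac{i \sqrt{7}}{2}\right) = - 18 i \sqrt{7}$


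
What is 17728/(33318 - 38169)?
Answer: -17728/4851 ≈ -3.6545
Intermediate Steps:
17728/(33318 - 38169) = 17728/(-4851) = 17728*(-1/4851) = -17728/4851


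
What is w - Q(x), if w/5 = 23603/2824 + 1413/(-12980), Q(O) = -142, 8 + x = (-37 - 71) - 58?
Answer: 335848349/1832776 ≈ 183.25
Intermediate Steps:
x = -174 (x = -8 + ((-37 - 71) - 58) = -8 + (-108 - 58) = -8 - 166 = -174)
w = 75594157/1832776 (w = 5*(23603/2824 + 1413/(-12980)) = 5*(23603*(1/2824) + 1413*(-1/12980)) = 5*(23603/2824 - 1413/12980) = 5*(75594157/9163880) = 75594157/1832776 ≈ 41.246)
w - Q(x) = 75594157/1832776 - 1*(-142) = 75594157/1832776 + 142 = 335848349/1832776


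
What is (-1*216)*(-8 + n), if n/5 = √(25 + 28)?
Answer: 1728 - 1080*√53 ≈ -6134.5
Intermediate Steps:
n = 5*√53 (n = 5*√(25 + 28) = 5*√53 ≈ 36.401)
(-1*216)*(-8 + n) = (-1*216)*(-8 + 5*√53) = -216*(-8 + 5*√53) = 1728 - 1080*√53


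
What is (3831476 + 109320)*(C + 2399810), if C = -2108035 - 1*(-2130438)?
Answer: 9545447301548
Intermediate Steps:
C = 22403 (C = -2108035 + 2130438 = 22403)
(3831476 + 109320)*(C + 2399810) = (3831476 + 109320)*(22403 + 2399810) = 3940796*2422213 = 9545447301548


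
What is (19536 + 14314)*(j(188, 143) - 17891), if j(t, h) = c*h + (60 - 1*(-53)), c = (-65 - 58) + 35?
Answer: -1027753700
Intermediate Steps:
c = -88 (c = -123 + 35 = -88)
j(t, h) = 113 - 88*h (j(t, h) = -88*h + (60 - 1*(-53)) = -88*h + (60 + 53) = -88*h + 113 = 113 - 88*h)
(19536 + 14314)*(j(188, 143) - 17891) = (19536 + 14314)*((113 - 88*143) - 17891) = 33850*((113 - 12584) - 17891) = 33850*(-12471 - 17891) = 33850*(-30362) = -1027753700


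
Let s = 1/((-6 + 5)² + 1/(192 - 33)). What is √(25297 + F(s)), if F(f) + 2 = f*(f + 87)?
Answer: √649790561/160 ≈ 159.32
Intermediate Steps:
s = 159/160 (s = 1/((-1)² + 1/159) = 1/(1 + 1/159) = 1/(160/159) = 159/160 ≈ 0.99375)
F(f) = -2 + f*(87 + f) (F(f) = -2 + f*(f + 87) = -2 + f*(87 + f))
√(25297 + F(s)) = √(25297 + (-2 + (159/160)² + 87*(159/160))) = √(25297 + (-2 + 25281/25600 + 13833/160)) = √(25297 + 2187361/25600) = √(649790561/25600) = √649790561/160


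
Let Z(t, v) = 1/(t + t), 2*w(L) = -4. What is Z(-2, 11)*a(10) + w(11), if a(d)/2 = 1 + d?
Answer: -15/2 ≈ -7.5000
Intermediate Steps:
w(L) = -2 (w(L) = (½)*(-4) = -2)
a(d) = 2 + 2*d (a(d) = 2*(1 + d) = 2 + 2*d)
Z(t, v) = 1/(2*t)
Z(-2, 11)*a(10) + w(11) = ((½)/(-2))*(2 + 2*10) - 2 = ((½)*(-½))*(2 + 20) - 2 = -¼*22 - 2 = -11/2 - 2 = -15/2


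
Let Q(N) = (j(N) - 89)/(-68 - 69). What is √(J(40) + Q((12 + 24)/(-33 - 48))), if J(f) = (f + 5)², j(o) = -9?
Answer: √38020651/137 ≈ 45.008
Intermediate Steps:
J(f) = (5 + f)²
Q(N) = 98/137 (Q(N) = (-9 - 89)/(-68 - 69) = -98/(-137) = -98*(-1/137) = 98/137)
√(J(40) + Q((12 + 24)/(-33 - 48))) = √((5 + 40)² + 98/137) = √(45² + 98/137) = √(2025 + 98/137) = √(277523/137) = √38020651/137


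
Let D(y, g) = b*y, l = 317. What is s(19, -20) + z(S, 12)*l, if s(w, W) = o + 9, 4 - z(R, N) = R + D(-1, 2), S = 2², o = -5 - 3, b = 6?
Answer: 1903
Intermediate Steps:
o = -8
D(y, g) = 6*y
S = 4
z(R, N) = 10 - R (z(R, N) = 4 - (R + 6*(-1)) = 4 - (R - 6) = 4 - (-6 + R) = 4 + (6 - R) = 10 - R)
s(w, W) = 1 (s(w, W) = -8 + 9 = 1)
s(19, -20) + z(S, 12)*l = 1 + (10 - 1*4)*317 = 1 + (10 - 4)*317 = 1 + 6*317 = 1 + 1902 = 1903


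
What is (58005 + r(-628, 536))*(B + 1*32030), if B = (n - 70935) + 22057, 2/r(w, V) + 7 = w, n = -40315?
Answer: -2105494668199/635 ≈ -3.3157e+9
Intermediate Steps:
r(w, V) = 2/(-7 + w)
B = -89193 (B = (-40315 - 70935) + 22057 = -111250 + 22057 = -89193)
(58005 + r(-628, 536))*(B + 1*32030) = (58005 + 2/(-7 - 628))*(-89193 + 1*32030) = (58005 + 2/(-635))*(-89193 + 32030) = (58005 + 2*(-1/635))*(-57163) = (58005 - 2/635)*(-57163) = (36833173/635)*(-57163) = -2105494668199/635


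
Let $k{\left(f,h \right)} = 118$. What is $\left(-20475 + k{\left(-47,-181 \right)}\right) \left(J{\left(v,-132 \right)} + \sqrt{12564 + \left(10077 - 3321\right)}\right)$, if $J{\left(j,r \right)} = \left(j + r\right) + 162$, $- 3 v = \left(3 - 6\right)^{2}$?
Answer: $-549639 - 40714 \sqrt{4830} \approx -3.3792 \cdot 10^{6}$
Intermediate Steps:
$v = -3$ ($v = - \frac{\left(3 - 6\right)^{2}}{3} = - \frac{\left(-3\right)^{2}}{3} = \left(- \frac{1}{3}\right) 9 = -3$)
$J{\left(j,r \right)} = 162 + j + r$
$\left(-20475 + k{\left(-47,-181 \right)}\right) \left(J{\left(v,-132 \right)} + \sqrt{12564 + \left(10077 - 3321\right)}\right) = \left(-20475 + 118\right) \left(\left(162 - 3 - 132\right) + \sqrt{12564 + \left(10077 - 3321\right)}\right) = - 20357 \left(27 + \sqrt{12564 + 6756}\right) = - 20357 \left(27 + \sqrt{19320}\right) = - 20357 \left(27 + 2 \sqrt{4830}\right) = -549639 - 40714 \sqrt{4830}$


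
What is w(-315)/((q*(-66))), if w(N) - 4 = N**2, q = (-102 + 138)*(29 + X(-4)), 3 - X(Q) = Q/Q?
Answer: -99229/73656 ≈ -1.3472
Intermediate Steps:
X(Q) = 2 (X(Q) = 3 - Q/Q = 3 - 1*1 = 3 - 1 = 2)
q = 1116 (q = (-102 + 138)*(29 + 2) = 36*31 = 1116)
w(N) = 4 + N**2
w(-315)/((q*(-66))) = (4 + (-315)**2)/((1116*(-66))) = (4 + 99225)/(-73656) = 99229*(-1/73656) = -99229/73656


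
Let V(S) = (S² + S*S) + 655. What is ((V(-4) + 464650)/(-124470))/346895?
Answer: -465337/43178020650 ≈ -1.0777e-5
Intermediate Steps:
V(S) = 655 + 2*S² (V(S) = (S² + S²) + 655 = 2*S² + 655 = 655 + 2*S²)
((V(-4) + 464650)/(-124470))/346895 = (((655 + 2*(-4)²) + 464650)/(-124470))/346895 = (((655 + 2*16) + 464650)*(-1/124470))*(1/346895) = (((655 + 32) + 464650)*(-1/124470))*(1/346895) = ((687 + 464650)*(-1/124470))*(1/346895) = (465337*(-1/124470))*(1/346895) = -465337/124470*1/346895 = -465337/43178020650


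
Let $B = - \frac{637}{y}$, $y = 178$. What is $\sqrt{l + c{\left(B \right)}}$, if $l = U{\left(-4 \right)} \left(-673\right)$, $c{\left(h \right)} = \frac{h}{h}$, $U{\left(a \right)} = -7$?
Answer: $2 \sqrt{1178} \approx 68.644$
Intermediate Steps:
$B = - \frac{637}{178} \approx -3.5787$
$c{\left(h \right)} = 1$
$l = 4711$ ($l = \left(-7\right) \left(-673\right) = 4711$)
$\sqrt{l + c{\left(B \right)}} = \sqrt{4711 + 1} = \sqrt{4712} = 2 \sqrt{1178}$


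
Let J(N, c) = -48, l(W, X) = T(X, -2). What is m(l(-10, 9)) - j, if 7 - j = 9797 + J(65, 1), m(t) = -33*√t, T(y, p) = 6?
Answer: 9742 - 33*√6 ≈ 9661.2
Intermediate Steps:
l(W, X) = 6
j = -9742 (j = 7 - (9797 - 48) = 7 - 1*9749 = 7 - 9749 = -9742)
m(l(-10, 9)) - j = -33*√6 - 1*(-9742) = -33*√6 + 9742 = 9742 - 33*√6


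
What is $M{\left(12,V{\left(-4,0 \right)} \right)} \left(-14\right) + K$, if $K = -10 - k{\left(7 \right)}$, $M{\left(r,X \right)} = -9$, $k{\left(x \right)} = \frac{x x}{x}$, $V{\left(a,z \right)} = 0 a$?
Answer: $109$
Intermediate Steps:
$V{\left(a,z \right)} = 0$
$k{\left(x \right)} = x$ ($k{\left(x \right)} = \frac{x^{2}}{x} = x$)
$K = -17$ ($K = -10 - 7 = -17$)
$M{\left(12,V{\left(-4,0 \right)} \right)} \left(-14\right) + K = \left(-9\right) \left(-14\right) - 17 = 126 - 17 = 109$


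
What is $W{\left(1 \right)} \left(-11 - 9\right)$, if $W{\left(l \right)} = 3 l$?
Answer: $-60$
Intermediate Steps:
$W{\left(1 \right)} \left(-11 - 9\right) = 3 \cdot 1 \left(-11 - 9\right) = 3 \left(-20\right) = -60$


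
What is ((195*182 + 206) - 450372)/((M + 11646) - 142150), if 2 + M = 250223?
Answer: -414676/119717 ≈ -3.4638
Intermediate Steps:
M = 250221 (M = -2 + 250223 = 250221)
((195*182 + 206) - 450372)/((M + 11646) - 142150) = ((195*182 + 206) - 450372)/((250221 + 11646) - 142150) = ((35490 + 206) - 450372)/(261867 - 142150) = (35696 - 450372)/119717 = -414676*1/119717 = -414676/119717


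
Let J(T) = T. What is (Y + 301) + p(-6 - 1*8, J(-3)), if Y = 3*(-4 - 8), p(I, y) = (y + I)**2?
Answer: 554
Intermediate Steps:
p(I, y) = (I + y)**2
Y = -36 (Y = 3*(-12) = -36)
(Y + 301) + p(-6 - 1*8, J(-3)) = (-36 + 301) + ((-6 - 1*8) - 3)**2 = 265 + ((-6 - 8) - 3)**2 = 265 + (-14 - 3)**2 = 265 + (-17)**2 = 265 + 289 = 554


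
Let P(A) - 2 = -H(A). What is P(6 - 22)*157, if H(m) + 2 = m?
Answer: 3140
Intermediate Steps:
H(m) = -2 + m
P(A) = 4 - A (P(A) = 2 - (-2 + A) = 2 + (2 - A) = 4 - A)
P(6 - 22)*157 = (4 - (6 - 22))*157 = (4 - 1*(-16))*157 = (4 + 16)*157 = 20*157 = 3140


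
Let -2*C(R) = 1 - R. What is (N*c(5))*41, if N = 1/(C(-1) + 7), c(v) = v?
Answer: 205/6 ≈ 34.167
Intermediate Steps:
C(R) = -½ + R/2 (C(R) = -(1 - R)/2 = -½ + R/2)
N = ⅙ (N = 1/((-½ + (½)*(-1)) + 7) = 1/((-½ - ½) + 7) = 1/(-1 + 7) = 1/6 = ⅙ ≈ 0.16667)
(N*c(5))*41 = ((⅙)*5)*41 = (⅚)*41 = 205/6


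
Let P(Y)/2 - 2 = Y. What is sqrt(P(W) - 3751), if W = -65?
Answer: I*sqrt(3877) ≈ 62.266*I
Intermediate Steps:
P(Y) = 4 + 2*Y
sqrt(P(W) - 3751) = sqrt((4 + 2*(-65)) - 3751) = sqrt((4 - 130) - 3751) = sqrt(-126 - 3751) = sqrt(-3877) = I*sqrt(3877)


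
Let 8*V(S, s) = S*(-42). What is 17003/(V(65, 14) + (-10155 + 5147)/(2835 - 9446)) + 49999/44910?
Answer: -19742573334103/404368876530 ≈ -48.823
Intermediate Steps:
V(S, s) = -21*S/4 (V(S, s) = (S*(-42))/8 = (-42*S)/8 = -21*S/4)
17003/(V(65, 14) + (-10155 + 5147)/(2835 - 9446)) + 49999/44910 = 17003/(-21/4*65 + (-10155 + 5147)/(2835 - 9446)) + 49999/44910 = 17003/(-1365/4 - 5008/(-6611)) + 49999*(1/44910) = 17003/(-1365/4 - 5008*(-1/6611)) + 49999/44910 = 17003/(-1365/4 + 5008/6611) + 49999/44910 = 17003/(-9003983/26444) + 49999/44910 = 17003*(-26444/9003983) + 49999/44910 = -449627332/9003983 + 49999/44910 = -19742573334103/404368876530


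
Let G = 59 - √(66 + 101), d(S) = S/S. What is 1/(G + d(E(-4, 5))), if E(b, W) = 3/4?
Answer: 60/3433 + √167/3433 ≈ 0.021242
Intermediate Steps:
E(b, W) = ¾ (E(b, W) = 3*(¼) = ¾)
d(S) = 1
G = 59 - √167 ≈ 46.077
1/(G + d(E(-4, 5))) = 1/((59 - √167) + 1) = 1/(60 - √167)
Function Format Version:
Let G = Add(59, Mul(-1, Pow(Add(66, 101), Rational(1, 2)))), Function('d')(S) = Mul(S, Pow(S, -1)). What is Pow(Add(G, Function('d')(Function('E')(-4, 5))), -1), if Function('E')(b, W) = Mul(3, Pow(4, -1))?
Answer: Add(Rational(60, 3433), Mul(Rational(1, 3433), Pow(167, Rational(1, 2)))) ≈ 0.021242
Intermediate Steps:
Function('E')(b, W) = Rational(3, 4) (Function('E')(b, W) = Mul(3, Rational(1, 4)) = Rational(3, 4))
Function('d')(S) = 1
G = Add(59, Mul(-1, Pow(167, Rational(1, 2)))) ≈ 46.077
Pow(Add(G, Function('d')(Function('E')(-4, 5))), -1) = Pow(Add(Add(59, Mul(-1, Pow(167, Rational(1, 2)))), 1), -1) = Pow(Add(60, Mul(-1, Pow(167, Rational(1, 2)))), -1)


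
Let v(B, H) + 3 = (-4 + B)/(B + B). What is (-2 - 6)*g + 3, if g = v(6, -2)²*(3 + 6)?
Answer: -575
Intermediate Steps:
v(B, H) = -3 + (-4 + B)/(2*B) (v(B, H) = -3 + (-4 + B)/(B + B) = -3 + (-4 + B)/((2*B)) = -3 + (-4 + B)*(1/(2*B)) = -3 + (-4 + B)/(2*B))
g = 289/4 (g = (-5/2 - 2/6)²*(3 + 6) = (-5/2 - 2*⅙)²*9 = (-5/2 - ⅓)²*9 = (-17/6)²*9 = (289/36)*9 = 289/4 ≈ 72.250)
(-2 - 6)*g + 3 = (-2 - 6)*(289/4) + 3 = -8*289/4 + 3 = -578 + 3 = -575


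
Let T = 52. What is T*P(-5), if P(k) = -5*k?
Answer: 1300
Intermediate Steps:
T*P(-5) = 52*(-5*(-5)) = 52*25 = 1300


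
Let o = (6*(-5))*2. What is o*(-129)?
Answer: 7740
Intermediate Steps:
o = -60 (o = -30*2 = -60)
o*(-129) = -60*(-129) = 7740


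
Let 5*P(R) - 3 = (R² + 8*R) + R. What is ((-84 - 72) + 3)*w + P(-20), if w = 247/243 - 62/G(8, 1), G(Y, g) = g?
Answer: 1265636/135 ≈ 9375.1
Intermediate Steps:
P(R) = ⅗ + R²/5 + 9*R/5 (P(R) = ⅗ + ((R² + 8*R) + R)/5 = ⅗ + (R² + 9*R)/5 = ⅗ + (R²/5 + 9*R/5) = ⅗ + R²/5 + 9*R/5)
w = -14819/243 (w = 247/243 - 62/1 = 247*(1/243) - 62*1 = 247/243 - 62 = -14819/243 ≈ -60.984)
((-84 - 72) + 3)*w + P(-20) = ((-84 - 72) + 3)*(-14819/243) + (⅗ + (⅕)*(-20)² + (9/5)*(-20)) = (-156 + 3)*(-14819/243) + (⅗ + (⅕)*400 - 36) = -153*(-14819/243) + (⅗ + 80 - 36) = 251923/27 + 223/5 = 1265636/135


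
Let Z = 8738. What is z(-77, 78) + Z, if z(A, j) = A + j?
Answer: 8739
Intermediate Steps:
z(-77, 78) + Z = (-77 + 78) + 8738 = 1 + 8738 = 8739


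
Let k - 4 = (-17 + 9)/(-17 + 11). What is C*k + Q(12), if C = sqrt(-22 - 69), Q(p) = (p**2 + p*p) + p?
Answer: 300 + 16*I*sqrt(91)/3 ≈ 300.0 + 50.877*I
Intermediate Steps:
Q(p) = p + 2*p**2 (Q(p) = (p**2 + p**2) + p = 2*p**2 + p = p + 2*p**2)
C = I*sqrt(91) (C = sqrt(-91) = I*sqrt(91) ≈ 9.5394*I)
k = 16/3 (k = 4 + (-17 + 9)/(-17 + 11) = 4 - 8/(-6) = 4 - 8*(-1/6) = 4 + 4/3 = 16/3 ≈ 5.3333)
C*k + Q(12) = (I*sqrt(91))*(16/3) + 12*(1 + 2*12) = 16*I*sqrt(91)/3 + 12*(1 + 24) = 16*I*sqrt(91)/3 + 12*25 = 16*I*sqrt(91)/3 + 300 = 300 + 16*I*sqrt(91)/3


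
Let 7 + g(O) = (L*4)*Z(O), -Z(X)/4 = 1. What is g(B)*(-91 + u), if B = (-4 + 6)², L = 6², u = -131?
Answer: 129426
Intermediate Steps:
Z(X) = -4 (Z(X) = -4*1 = -4)
L = 36
B = 4 (B = 2² = 4)
g(O) = -583 (g(O) = -7 + (36*4)*(-4) = -7 + 144*(-4) = -7 - 576 = -583)
g(B)*(-91 + u) = -583*(-91 - 131) = -583*(-222) = 129426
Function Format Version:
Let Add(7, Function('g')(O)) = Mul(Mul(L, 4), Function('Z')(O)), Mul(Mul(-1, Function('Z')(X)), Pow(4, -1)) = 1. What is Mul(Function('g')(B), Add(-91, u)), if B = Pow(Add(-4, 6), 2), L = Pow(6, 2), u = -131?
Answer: 129426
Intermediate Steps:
Function('Z')(X) = -4 (Function('Z')(X) = Mul(-4, 1) = -4)
L = 36
B = 4 (B = Pow(2, 2) = 4)
Function('g')(O) = -583 (Function('g')(O) = Add(-7, Mul(Mul(36, 4), -4)) = Add(-7, Mul(144, -4)) = Add(-7, -576) = -583)
Mul(Function('g')(B), Add(-91, u)) = Mul(-583, Add(-91, -131)) = Mul(-583, -222) = 129426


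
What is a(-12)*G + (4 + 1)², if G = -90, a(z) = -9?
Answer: 835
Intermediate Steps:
a(-12)*G + (4 + 1)² = -9*(-90) + (4 + 1)² = 810 + 5² = 810 + 25 = 835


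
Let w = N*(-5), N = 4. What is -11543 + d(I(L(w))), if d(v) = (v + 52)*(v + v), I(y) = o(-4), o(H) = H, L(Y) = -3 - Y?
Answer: -11927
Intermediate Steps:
w = -20 (w = 4*(-5) = -20)
I(y) = -4
d(v) = 2*v*(52 + v) (d(v) = (52 + v)*(2*v) = 2*v*(52 + v))
-11543 + d(I(L(w))) = -11543 + 2*(-4)*(52 - 4) = -11543 + 2*(-4)*48 = -11543 - 384 = -11927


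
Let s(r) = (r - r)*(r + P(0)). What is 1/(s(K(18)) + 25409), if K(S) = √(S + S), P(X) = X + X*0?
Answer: 1/25409 ≈ 3.9356e-5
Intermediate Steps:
P(X) = X (P(X) = X + 0 = X)
K(S) = √2*√S (K(S) = √(2*S) = √2*√S)
s(r) = 0 (s(r) = (r - r)*(r + 0) = 0*r = 0)
1/(s(K(18)) + 25409) = 1/(0 + 25409) = 1/25409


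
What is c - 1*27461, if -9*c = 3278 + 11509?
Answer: -29104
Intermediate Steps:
c = -1643 (c = -(3278 + 11509)/9 = -⅑*14787 = -1643)
c - 1*27461 = -1643 - 1*27461 = -1643 - 27461 = -29104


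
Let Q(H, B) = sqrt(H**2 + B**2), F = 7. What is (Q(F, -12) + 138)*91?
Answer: 12558 + 91*sqrt(193) ≈ 13822.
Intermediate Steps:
Q(H, B) = sqrt(B**2 + H**2)
(Q(F, -12) + 138)*91 = (sqrt((-12)**2 + 7**2) + 138)*91 = (sqrt(144 + 49) + 138)*91 = (sqrt(193) + 138)*91 = (138 + sqrt(193))*91 = 12558 + 91*sqrt(193)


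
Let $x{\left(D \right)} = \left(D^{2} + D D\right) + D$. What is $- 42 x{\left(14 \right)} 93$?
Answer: $-1585836$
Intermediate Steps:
$x{\left(D \right)} = D + 2 D^{2}$ ($x{\left(D \right)} = \left(D^{2} + D^{2}\right) + D = 2 D^{2} + D = D + 2 D^{2}$)
$- 42 x{\left(14 \right)} 93 = - 42 \cdot 14 \left(1 + 2 \cdot 14\right) 93 = - 42 \cdot 14 \left(1 + 28\right) 93 = - 42 \cdot 14 \cdot 29 \cdot 93 = \left(-42\right) 406 \cdot 93 = \left(-17052\right) 93 = -1585836$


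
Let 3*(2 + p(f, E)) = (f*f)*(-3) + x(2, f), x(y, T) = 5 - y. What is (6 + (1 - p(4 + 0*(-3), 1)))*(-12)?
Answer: -288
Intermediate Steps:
p(f, E) = -1 - f² (p(f, E) = -2 + ((f*f)*(-3) + (5 - 1*2))/3 = -2 + (f²*(-3) + (5 - 2))/3 = -2 + (-3*f² + 3)/3 = -2 + (3 - 3*f²)/3 = -2 + (1 - f²) = -1 - f²)
(6 + (1 - p(4 + 0*(-3), 1)))*(-12) = (6 + (1 - (-1 - (4 + 0*(-3))²)))*(-12) = (6 + (1 - (-1 - (4 + 0)²)))*(-12) = (6 + (1 - (-1 - 1*4²)))*(-12) = (6 + (1 - (-1 - 1*16)))*(-12) = (6 + (1 - (-1 - 16)))*(-12) = (6 + (1 - 1*(-17)))*(-12) = (6 + (1 + 17))*(-12) = (6 + 18)*(-12) = 24*(-12) = -288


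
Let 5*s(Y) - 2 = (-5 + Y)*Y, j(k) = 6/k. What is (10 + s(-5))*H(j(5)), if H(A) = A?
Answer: 612/25 ≈ 24.480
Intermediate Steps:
s(Y) = ⅖ + Y*(-5 + Y)/5 (s(Y) = ⅖ + ((-5 + Y)*Y)/5 = ⅖ + (Y*(-5 + Y))/5 = ⅖ + Y*(-5 + Y)/5)
(10 + s(-5))*H(j(5)) = (10 + (⅖ - 1*(-5) + (⅕)*(-5)²))*(6/5) = (10 + (⅖ + 5 + (⅕)*25))*(6*(⅕)) = (10 + (⅖ + 5 + 5))*(6/5) = (10 + 52/5)*(6/5) = (102/5)*(6/5) = 612/25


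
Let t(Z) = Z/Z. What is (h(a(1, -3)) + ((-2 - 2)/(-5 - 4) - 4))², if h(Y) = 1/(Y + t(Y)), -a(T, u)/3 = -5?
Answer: 253009/20736 ≈ 12.201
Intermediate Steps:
a(T, u) = 15 (a(T, u) = -3*(-5) = 15)
t(Z) = 1
h(Y) = 1/(1 + Y) (h(Y) = 1/(Y + 1) = 1/(1 + Y))
(h(a(1, -3)) + ((-2 - 2)/(-5 - 4) - 4))² = (1/(1 + 15) + ((-2 - 2)/(-5 - 4) - 4))² = (1/16 + (-4/(-9) - 4))² = (1/16 + (-4*(-⅑) - 4))² = (1/16 + (4/9 - 4))² = (1/16 - 32/9)² = (-503/144)² = 253009/20736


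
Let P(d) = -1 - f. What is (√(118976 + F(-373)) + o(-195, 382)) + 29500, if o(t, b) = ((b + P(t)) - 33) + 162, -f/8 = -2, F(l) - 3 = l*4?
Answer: 29994 + √117487 ≈ 30337.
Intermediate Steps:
F(l) = 3 + 4*l (F(l) = 3 + l*4 = 3 + 4*l)
f = 16 (f = -8*(-2) = 16)
P(d) = -17 (P(d) = -1 - 1*16 = -1 - 16 = -17)
o(t, b) = 112 + b (o(t, b) = ((b - 17) - 33) + 162 = ((-17 + b) - 33) + 162 = (-50 + b) + 162 = 112 + b)
(√(118976 + F(-373)) + o(-195, 382)) + 29500 = (√(118976 + (3 + 4*(-373))) + (112 + 382)) + 29500 = (√(118976 + (3 - 1492)) + 494) + 29500 = (√(118976 - 1489) + 494) + 29500 = (√117487 + 494) + 29500 = (494 + √117487) + 29500 = 29994 + √117487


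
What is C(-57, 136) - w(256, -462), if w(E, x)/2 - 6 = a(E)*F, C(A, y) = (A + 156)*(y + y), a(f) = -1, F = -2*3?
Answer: 26904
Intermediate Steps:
F = -6
C(A, y) = 2*y*(156 + A) (C(A, y) = (156 + A)*(2*y) = 2*y*(156 + A))
w(E, x) = 24 (w(E, x) = 12 + 2*(-1*(-6)) = 12 + 2*6 = 12 + 12 = 24)
C(-57, 136) - w(256, -462) = 2*136*(156 - 57) - 1*24 = 2*136*99 - 24 = 26928 - 24 = 26904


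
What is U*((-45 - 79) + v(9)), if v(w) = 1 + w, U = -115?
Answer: 13110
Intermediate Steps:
U*((-45 - 79) + v(9)) = -115*((-45 - 79) + (1 + 9)) = -115*(-124 + 10) = -115*(-114) = 13110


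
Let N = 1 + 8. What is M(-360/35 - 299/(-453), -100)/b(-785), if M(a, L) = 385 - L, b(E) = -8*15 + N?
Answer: -485/111 ≈ -4.3694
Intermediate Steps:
N = 9
b(E) = -111 (b(E) = -8*15 + 9 = -120 + 9 = -111)
M(-360/35 - 299/(-453), -100)/b(-785) = (385 - 1*(-100))/(-111) = (385 + 100)*(-1/111) = 485*(-1/111) = -485/111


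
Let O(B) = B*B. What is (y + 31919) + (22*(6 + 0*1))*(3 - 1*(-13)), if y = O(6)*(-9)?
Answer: 33707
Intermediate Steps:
O(B) = B²
y = -324 (y = 6²*(-9) = 36*(-9) = -324)
(y + 31919) + (22*(6 + 0*1))*(3 - 1*(-13)) = (-324 + 31919) + (22*(6 + 0*1))*(3 - 1*(-13)) = 31595 + (22*(6 + 0))*(3 + 13) = 31595 + (22*6)*16 = 31595 + 132*16 = 31595 + 2112 = 33707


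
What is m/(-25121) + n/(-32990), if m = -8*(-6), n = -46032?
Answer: 577393176/414370895 ≈ 1.3934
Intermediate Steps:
m = 48
m/(-25121) + n/(-32990) = 48/(-25121) - 46032/(-32990) = 48*(-1/25121) - 46032*(-1/32990) = -48/25121 + 23016/16495 = 577393176/414370895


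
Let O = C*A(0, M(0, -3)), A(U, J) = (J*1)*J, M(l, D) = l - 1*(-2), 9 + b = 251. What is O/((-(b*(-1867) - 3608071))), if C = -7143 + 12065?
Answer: 19688/4059885 ≈ 0.0048494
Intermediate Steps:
b = 242 (b = -9 + 251 = 242)
M(l, D) = 2 + l (M(l, D) = l + 2 = 2 + l)
A(U, J) = J² (A(U, J) = J*J = J²)
C = 4922
O = 19688 (O = 4922*(2 + 0)² = 4922*2² = 4922*4 = 19688)
O/((-(b*(-1867) - 3608071))) = 19688/((-(242*(-1867) - 3608071))) = 19688/((-(-451814 - 3608071))) = 19688/((-1*(-4059885))) = 19688/4059885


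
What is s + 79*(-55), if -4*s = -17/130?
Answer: -2259383/520 ≈ -4345.0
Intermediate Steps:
s = 17/520 (s = -(-17)/(4*130) = -1/4*(-17/130) = 17/520 ≈ 0.032692)
s + 79*(-55) = 17/520 + 79*(-55) = 17/520 - 4345 = -2259383/520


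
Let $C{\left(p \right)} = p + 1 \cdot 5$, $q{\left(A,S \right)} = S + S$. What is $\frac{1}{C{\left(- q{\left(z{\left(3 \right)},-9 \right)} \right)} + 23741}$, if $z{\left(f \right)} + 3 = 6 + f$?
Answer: $\frac{1}{23764} \approx 4.208 \cdot 10^{-5}$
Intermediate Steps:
$z{\left(f \right)} = 3 + f$ ($z{\left(f \right)} = -3 + \left(6 + f\right) = 3 + f$)
$q{\left(A,S \right)} = 2 S$
$C{\left(p \right)} = 5 + p$ ($C{\left(p \right)} = p + 5 = 5 + p$)
$\frac{1}{C{\left(- q{\left(z{\left(3 \right)},-9 \right)} \right)} + 23741} = \frac{1}{\left(5 - 2 \left(-9\right)\right) + 23741} = \frac{1}{\left(5 - -18\right) + 23741} = \frac{1}{\left(5 + 18\right) + 23741} = \frac{1}{23 + 23741} = \frac{1}{23764}$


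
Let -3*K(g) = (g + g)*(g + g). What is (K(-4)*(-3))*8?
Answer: 512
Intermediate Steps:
K(g) = -4*g**2/3 (K(g) = -(g + g)*(g + g)/3 = -2*g*2*g/3 = -4*g**2/3)
(K(-4)*(-3))*8 = (-4/3*(-4)**2*(-3))*8 = (-4/3*16*(-3))*8 = -64/3*(-3)*8 = 64*8 = 512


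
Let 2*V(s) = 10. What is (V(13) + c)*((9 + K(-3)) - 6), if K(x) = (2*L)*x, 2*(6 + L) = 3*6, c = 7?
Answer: -180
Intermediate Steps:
L = 3 (L = -6 + (3*6)/2 = -6 + (1/2)*18 = -6 + 9 = 3)
V(s) = 5 (V(s) = (1/2)*10 = 5)
K(x) = 6*x (K(x) = (2*3)*x = 6*x)
(V(13) + c)*((9 + K(-3)) - 6) = (5 + 7)*((9 + 6*(-3)) - 6) = 12*((9 - 18) - 6) = 12*(-9 - 6) = 12*(-15) = -180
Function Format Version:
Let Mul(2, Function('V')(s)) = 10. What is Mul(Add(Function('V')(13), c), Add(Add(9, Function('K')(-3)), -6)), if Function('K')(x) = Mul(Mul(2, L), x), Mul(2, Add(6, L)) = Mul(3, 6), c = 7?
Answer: -180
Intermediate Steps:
L = 3 (L = Add(-6, Mul(Rational(1, 2), Mul(3, 6))) = Add(-6, Mul(Rational(1, 2), 18)) = Add(-6, 9) = 3)
Function('V')(s) = 5 (Function('V')(s) = Mul(Rational(1, 2), 10) = 5)
Function('K')(x) = Mul(6, x) (Function('K')(x) = Mul(Mul(2, 3), x) = Mul(6, x))
Mul(Add(Function('V')(13), c), Add(Add(9, Function('K')(-3)), -6)) = Mul(Add(5, 7), Add(Add(9, Mul(6, -3)), -6)) = Mul(12, Add(Add(9, -18), -6)) = Mul(12, Add(-9, -6)) = Mul(12, -15) = -180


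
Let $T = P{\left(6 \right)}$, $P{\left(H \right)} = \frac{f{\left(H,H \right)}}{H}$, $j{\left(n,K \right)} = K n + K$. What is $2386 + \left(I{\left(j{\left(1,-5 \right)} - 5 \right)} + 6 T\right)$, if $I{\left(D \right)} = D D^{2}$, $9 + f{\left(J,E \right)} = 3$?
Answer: $-995$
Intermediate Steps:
$j{\left(n,K \right)} = K + K n$
$f{\left(J,E \right)} = -6$ ($f{\left(J,E \right)} = -9 + 3 = -6$)
$I{\left(D \right)} = D^{3}$
$P{\left(H \right)} = - \frac{6}{H}$
$T = -1$ ($T = - \frac{6}{6} = \left(-6\right) \frac{1}{6} = -1$)
$2386 + \left(I{\left(j{\left(1,-5 \right)} - 5 \right)} + 6 T\right) = 2386 + \left(\left(- 5 \left(1 + 1\right) - 5\right)^{3} + 6 \left(-1\right)\right) = 2386 + \left(\left(\left(-5\right) 2 - 5\right)^{3} - 6\right) = 2386 + \left(\left(-10 - 5\right)^{3} - 6\right) = 2386 + \left(\left(-15\right)^{3} - 6\right) = 2386 - 3381 = -995$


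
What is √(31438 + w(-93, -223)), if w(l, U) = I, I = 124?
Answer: √31562 ≈ 177.66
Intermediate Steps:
w(l, U) = 124
√(31438 + w(-93, -223)) = √(31438 + 124) = √31562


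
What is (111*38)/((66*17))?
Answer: 703/187 ≈ 3.7594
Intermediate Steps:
(111*38)/((66*17)) = 4218/1122 = 4218*(1/1122) = 703/187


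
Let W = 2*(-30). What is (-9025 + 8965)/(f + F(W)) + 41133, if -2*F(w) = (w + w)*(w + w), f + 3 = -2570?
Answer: 401992869/9773 ≈ 41133.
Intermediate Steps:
f = -2573 (f = -3 - 2570 = -2573)
W = -60
F(w) = -2*w**2 (F(w) = -(w + w)*(w + w)/2 = -2*w*2*w/2 = -2*w**2)
(-9025 + 8965)/(f + F(W)) + 41133 = (-9025 + 8965)/(-2573 - 2*(-60)**2) + 41133 = -60/(-2573 - 2*3600) + 41133 = -60/(-2573 - 7200) + 41133 = -60/(-9773) + 41133 = -60*(-1/9773) + 41133 = 60/9773 + 41133 = 401992869/9773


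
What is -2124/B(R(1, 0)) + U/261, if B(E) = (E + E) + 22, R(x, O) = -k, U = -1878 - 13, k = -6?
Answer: -309329/4437 ≈ -69.716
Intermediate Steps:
U = -1891
R(x, O) = 6 (R(x, O) = -1*(-6) = 6)
B(E) = 22 + 2*E (B(E) = 2*E + 22 = 22 + 2*E)
-2124/B(R(1, 0)) + U/261 = -2124/(22 + 2*6) - 1891/261 = -2124/(22 + 12) - 1891*1/261 = -2124/34 - 1891/261 = -2124*1/34 - 1891/261 = -1062/17 - 1891/261 = -309329/4437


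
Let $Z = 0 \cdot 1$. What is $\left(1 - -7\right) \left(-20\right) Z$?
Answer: $0$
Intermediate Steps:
$Z = 0$
$\left(1 - -7\right) \left(-20\right) Z = \left(1 - -7\right) \left(-20\right) 0 = \left(1 + 7\right) \left(-20\right) 0 = 8 \left(-20\right) 0 = \left(-160\right) 0 = 0$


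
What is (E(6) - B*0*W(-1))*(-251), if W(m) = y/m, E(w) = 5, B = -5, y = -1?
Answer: -1255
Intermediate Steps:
W(m) = -1/m
(E(6) - B*0*W(-1))*(-251) = (5 - (-5*0)*(-1/(-1)))*(-251) = (5 - 0*(-1*(-1)))*(-251) = (5 - 0)*(-251) = (5 - 1*0)*(-251) = (5 + 0)*(-251) = 5*(-251) = -1255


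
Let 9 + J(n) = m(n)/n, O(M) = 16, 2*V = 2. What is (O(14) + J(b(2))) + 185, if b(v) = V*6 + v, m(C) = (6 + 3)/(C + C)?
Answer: 24585/128 ≈ 192.07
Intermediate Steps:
m(C) = 9/(2*C) (m(C) = 9/((2*C)) = 9*(1/(2*C)) = 9/(2*C))
V = 1 (V = (1/2)*2 = 1)
b(v) = 6 + v (b(v) = 1*6 + v = 6 + v)
J(n) = -9 + 9/(2*n**2) (J(n) = -9 + (9/(2*n))/n = -9 + 9/(2*n**2))
(O(14) + J(b(2))) + 185 = (16 + (-9 + 9/(2*(6 + 2)**2))) + 185 = (16 + (-9 + (9/2)/8**2)) + 185 = (16 + (-9 + (9/2)*(1/64))) + 185 = (16 + (-9 + 9/128)) + 185 = (16 - 1143/128) + 185 = 905/128 + 185 = 24585/128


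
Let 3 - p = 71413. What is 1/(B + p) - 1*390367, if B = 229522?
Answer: -61721707103/158112 ≈ -3.9037e+5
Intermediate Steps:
p = -71410 (p = 3 - 1*71413 = 3 - 71413 = -71410)
1/(B + p) - 1*390367 = 1/(229522 - 71410) - 1*390367 = 1/158112 - 390367 = -61721707103/158112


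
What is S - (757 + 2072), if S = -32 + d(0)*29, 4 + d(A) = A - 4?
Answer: -3093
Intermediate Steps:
d(A) = -8 + A (d(A) = -4 + (A - 4) = -4 + (-4 + A) = -8 + A)
S = -264 (S = -32 + (-8 + 0)*29 = -32 - 8*29 = -32 - 232 = -264)
S - (757 + 2072) = -264 - (757 + 2072) = -264 - 1*2829 = -264 - 2829 = -3093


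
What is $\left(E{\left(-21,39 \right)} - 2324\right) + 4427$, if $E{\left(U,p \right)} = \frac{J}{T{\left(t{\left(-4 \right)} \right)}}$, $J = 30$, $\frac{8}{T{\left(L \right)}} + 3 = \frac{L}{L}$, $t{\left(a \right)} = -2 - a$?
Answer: $\frac{4191}{2} \approx 2095.5$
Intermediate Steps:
$T{\left(L \right)} = -4$ ($T{\left(L \right)} = \frac{8}{-3 + \frac{L}{L}} = \frac{8}{-3 + 1} = \frac{8}{-2} = 8 \left(- \frac{1}{2}\right) = -4$)
$E{\left(U,p \right)} = - \frac{15}{2}$ ($E{\left(U,p \right)} = \frac{30}{-4} = 30 \left(- \frac{1}{4}\right) = - \frac{15}{2}$)
$\left(E{\left(-21,39 \right)} - 2324\right) + 4427 = \left(- \frac{15}{2} - 2324\right) + 4427 = - \frac{4663}{2} + 4427 = \frac{4191}{2}$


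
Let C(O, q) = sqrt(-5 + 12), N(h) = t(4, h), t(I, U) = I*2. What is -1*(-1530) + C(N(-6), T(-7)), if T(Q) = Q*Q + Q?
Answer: 1530 + sqrt(7) ≈ 1532.6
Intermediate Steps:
t(I, U) = 2*I
N(h) = 8 (N(h) = 2*4 = 8)
T(Q) = Q + Q**2 (T(Q) = Q**2 + Q = Q + Q**2)
C(O, q) = sqrt(7)
-1*(-1530) + C(N(-6), T(-7)) = -1*(-1530) + sqrt(7) = 1530 + sqrt(7)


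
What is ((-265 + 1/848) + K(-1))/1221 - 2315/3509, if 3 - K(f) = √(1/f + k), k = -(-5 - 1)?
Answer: -288780145/330295152 - √5/1221 ≈ -0.87614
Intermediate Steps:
k = 6 (k = -1*(-6) = 6)
K(f) = 3 - √(6 + 1/f) (K(f) = 3 - √(1/f + 6) = 3 - √(6 + 1/f))
((-265 + 1/848) + K(-1))/1221 - 2315/3509 = ((-265 + 1/848) + (3 - √(6 + 1/(-1))))/1221 - 2315/3509 = ((-265 + 1/848) + (3 - √(6 - 1)))*(1/1221) - 2315*1/3509 = (-224719/848 + (3 - √5))*(1/1221) - 2315/3509 = (-222175/848 - √5)*(1/1221) - 2315/3509 = (-222175/1035408 - √5/1221) - 2315/3509 = -288780145/330295152 - √5/1221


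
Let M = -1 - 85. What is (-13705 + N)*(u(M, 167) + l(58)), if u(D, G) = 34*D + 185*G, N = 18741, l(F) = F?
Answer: 141154044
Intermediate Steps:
M = -86
(-13705 + N)*(u(M, 167) + l(58)) = (-13705 + 18741)*((34*(-86) + 185*167) + 58) = 5036*((-2924 + 30895) + 58) = 5036*(27971 + 58) = 5036*28029 = 141154044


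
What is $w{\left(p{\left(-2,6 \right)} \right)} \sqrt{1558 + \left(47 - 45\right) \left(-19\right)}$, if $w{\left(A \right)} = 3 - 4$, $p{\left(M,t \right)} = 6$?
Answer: $- 4 \sqrt{95} \approx -38.987$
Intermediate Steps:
$w{\left(A \right)} = -1$
$w{\left(p{\left(-2,6 \right)} \right)} \sqrt{1558 + \left(47 - 45\right) \left(-19\right)} = - \sqrt{1558 + \left(47 - 45\right) \left(-19\right)} = - \sqrt{1558 + 2 \left(-19\right)} = - \sqrt{1558 - 38} = - \sqrt{1520} = - 4 \sqrt{95}$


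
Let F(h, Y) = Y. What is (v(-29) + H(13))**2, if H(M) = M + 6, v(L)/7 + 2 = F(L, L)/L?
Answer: 144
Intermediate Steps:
v(L) = -7 (v(L) = -14 + 7*(L/L) = -14 + 7*1 = -14 + 7 = -7)
H(M) = 6 + M
(v(-29) + H(13))**2 = (-7 + (6 + 13))**2 = (-7 + 19)**2 = 12**2 = 144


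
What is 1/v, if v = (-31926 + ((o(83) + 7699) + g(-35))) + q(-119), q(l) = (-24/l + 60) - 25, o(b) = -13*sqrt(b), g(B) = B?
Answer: -343075691/8311426937774 + 184093*sqrt(83)/8311426937774 ≈ -4.1076e-5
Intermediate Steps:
q(l) = 35 - 24/l (q(l) = (60 - 24/l) - 25 = 35 - 24/l)
v = -2882989/119 - 13*sqrt(83) (v = (-31926 + ((-13*sqrt(83) + 7699) - 35)) + (35 - 24/(-119)) = (-31926 + ((7699 - 13*sqrt(83)) - 35)) + (35 - 24*(-1/119)) = (-31926 + (7664 - 13*sqrt(83))) + (35 + 24/119) = (-24262 - 13*sqrt(83)) + 4189/119 = -2882989/119 - 13*sqrt(83) ≈ -24345.)
1/v = 1/(-2882989/119 - 13*sqrt(83))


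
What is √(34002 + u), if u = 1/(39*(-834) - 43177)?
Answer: √194863564918715/75703 ≈ 184.40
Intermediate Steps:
u = -1/75703 (u = 1/(-32526 - 43177) = 1/(-75703) = -1/75703 ≈ -1.3210e-5)
√(34002 + u) = √(34002 - 1/75703) = √(2574053405/75703) = √194863564918715/75703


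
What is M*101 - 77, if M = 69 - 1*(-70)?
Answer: 13962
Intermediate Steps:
M = 139 (M = 69 + 70 = 139)
M*101 - 77 = 139*101 - 77 = 14039 - 77 = 13962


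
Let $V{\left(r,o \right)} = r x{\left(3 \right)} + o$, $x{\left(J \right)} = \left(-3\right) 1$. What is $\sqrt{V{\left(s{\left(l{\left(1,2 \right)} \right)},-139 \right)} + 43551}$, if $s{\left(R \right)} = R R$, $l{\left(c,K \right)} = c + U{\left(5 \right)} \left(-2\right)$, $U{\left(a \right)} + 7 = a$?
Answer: $\sqrt{43337} \approx 208.18$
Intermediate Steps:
$x{\left(J \right)} = -3$
$U{\left(a \right)} = -7 + a$
$l{\left(c,K \right)} = 4 + c$ ($l{\left(c,K \right)} = c + \left(-7 + 5\right) \left(-2\right) = c - -4 = c + 4 = 4 + c$)
$s{\left(R \right)} = R^{2}$
$V{\left(r,o \right)} = o - 3 r$ ($V{\left(r,o \right)} = r \left(-3\right) + o = - 3 r + o = o - 3 r$)
$\sqrt{V{\left(s{\left(l{\left(1,2 \right)} \right)},-139 \right)} + 43551} = \sqrt{\left(-139 - 3 \left(4 + 1\right)^{2}\right) + 43551} = \sqrt{\left(-139 - 3 \cdot 5^{2}\right) + 43551} = \sqrt{\left(-139 - 75\right) + 43551} = \sqrt{-214 + 43551} = \sqrt{43337}$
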